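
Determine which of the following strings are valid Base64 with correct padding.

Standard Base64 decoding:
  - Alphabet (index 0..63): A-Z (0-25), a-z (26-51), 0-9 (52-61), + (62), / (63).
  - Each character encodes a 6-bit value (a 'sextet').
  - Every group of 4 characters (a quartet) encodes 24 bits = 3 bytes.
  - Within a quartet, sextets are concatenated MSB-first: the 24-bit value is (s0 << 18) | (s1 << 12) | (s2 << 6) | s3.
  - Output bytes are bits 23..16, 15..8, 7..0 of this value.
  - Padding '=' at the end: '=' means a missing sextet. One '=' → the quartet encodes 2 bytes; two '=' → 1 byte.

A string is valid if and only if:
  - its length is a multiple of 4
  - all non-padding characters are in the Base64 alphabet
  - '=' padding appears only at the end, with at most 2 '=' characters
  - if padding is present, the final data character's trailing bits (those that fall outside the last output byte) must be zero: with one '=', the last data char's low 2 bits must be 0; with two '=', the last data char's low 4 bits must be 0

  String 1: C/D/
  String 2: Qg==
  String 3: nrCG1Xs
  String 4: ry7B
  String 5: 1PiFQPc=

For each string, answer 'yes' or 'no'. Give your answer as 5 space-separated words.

Answer: yes yes no yes yes

Derivation:
String 1: 'C/D/' → valid
String 2: 'Qg==' → valid
String 3: 'nrCG1Xs' → invalid (len=7 not mult of 4)
String 4: 'ry7B' → valid
String 5: '1PiFQPc=' → valid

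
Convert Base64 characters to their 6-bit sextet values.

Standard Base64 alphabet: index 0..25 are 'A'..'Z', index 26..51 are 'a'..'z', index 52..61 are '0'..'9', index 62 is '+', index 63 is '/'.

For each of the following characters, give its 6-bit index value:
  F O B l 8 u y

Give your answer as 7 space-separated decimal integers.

Answer: 5 14 1 37 60 46 50

Derivation:
'F': A..Z range, ord('F') − ord('A') = 5
'O': A..Z range, ord('O') − ord('A') = 14
'B': A..Z range, ord('B') − ord('A') = 1
'l': a..z range, 26 + ord('l') − ord('a') = 37
'8': 0..9 range, 52 + ord('8') − ord('0') = 60
'u': a..z range, 26 + ord('u') − ord('a') = 46
'y': a..z range, 26 + ord('y') − ord('a') = 50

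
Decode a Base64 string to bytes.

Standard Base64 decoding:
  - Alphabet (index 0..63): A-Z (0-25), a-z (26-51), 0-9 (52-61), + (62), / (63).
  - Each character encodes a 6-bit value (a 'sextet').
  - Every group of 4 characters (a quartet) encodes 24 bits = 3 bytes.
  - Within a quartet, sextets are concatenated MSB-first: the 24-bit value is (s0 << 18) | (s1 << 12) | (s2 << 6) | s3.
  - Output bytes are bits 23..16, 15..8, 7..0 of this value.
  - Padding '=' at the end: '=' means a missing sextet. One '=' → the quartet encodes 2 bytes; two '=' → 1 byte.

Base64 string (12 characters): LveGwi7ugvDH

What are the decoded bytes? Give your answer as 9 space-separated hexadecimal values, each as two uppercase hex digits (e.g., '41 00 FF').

Answer: 2E F7 86 C2 2E EE 82 F0 C7

Derivation:
After char 0 ('L'=11): chars_in_quartet=1 acc=0xB bytes_emitted=0
After char 1 ('v'=47): chars_in_quartet=2 acc=0x2EF bytes_emitted=0
After char 2 ('e'=30): chars_in_quartet=3 acc=0xBBDE bytes_emitted=0
After char 3 ('G'=6): chars_in_quartet=4 acc=0x2EF786 -> emit 2E F7 86, reset; bytes_emitted=3
After char 4 ('w'=48): chars_in_quartet=1 acc=0x30 bytes_emitted=3
After char 5 ('i'=34): chars_in_quartet=2 acc=0xC22 bytes_emitted=3
After char 6 ('7'=59): chars_in_quartet=3 acc=0x308BB bytes_emitted=3
After char 7 ('u'=46): chars_in_quartet=4 acc=0xC22EEE -> emit C2 2E EE, reset; bytes_emitted=6
After char 8 ('g'=32): chars_in_quartet=1 acc=0x20 bytes_emitted=6
After char 9 ('v'=47): chars_in_quartet=2 acc=0x82F bytes_emitted=6
After char 10 ('D'=3): chars_in_quartet=3 acc=0x20BC3 bytes_emitted=6
After char 11 ('H'=7): chars_in_quartet=4 acc=0x82F0C7 -> emit 82 F0 C7, reset; bytes_emitted=9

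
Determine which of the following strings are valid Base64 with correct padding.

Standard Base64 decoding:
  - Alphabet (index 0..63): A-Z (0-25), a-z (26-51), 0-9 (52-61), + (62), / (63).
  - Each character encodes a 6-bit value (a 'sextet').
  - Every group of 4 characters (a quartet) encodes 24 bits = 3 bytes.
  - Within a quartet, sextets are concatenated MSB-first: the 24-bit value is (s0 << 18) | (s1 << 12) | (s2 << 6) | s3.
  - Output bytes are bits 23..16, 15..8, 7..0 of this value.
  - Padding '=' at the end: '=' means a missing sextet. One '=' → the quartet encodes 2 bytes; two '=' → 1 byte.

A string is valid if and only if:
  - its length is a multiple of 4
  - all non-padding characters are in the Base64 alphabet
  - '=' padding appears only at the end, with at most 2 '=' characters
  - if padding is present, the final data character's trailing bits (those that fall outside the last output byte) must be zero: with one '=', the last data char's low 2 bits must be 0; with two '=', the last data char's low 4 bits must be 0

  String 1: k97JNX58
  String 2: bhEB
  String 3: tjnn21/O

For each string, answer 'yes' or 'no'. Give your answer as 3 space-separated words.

Answer: yes yes yes

Derivation:
String 1: 'k97JNX58' → valid
String 2: 'bhEB' → valid
String 3: 'tjnn21/O' → valid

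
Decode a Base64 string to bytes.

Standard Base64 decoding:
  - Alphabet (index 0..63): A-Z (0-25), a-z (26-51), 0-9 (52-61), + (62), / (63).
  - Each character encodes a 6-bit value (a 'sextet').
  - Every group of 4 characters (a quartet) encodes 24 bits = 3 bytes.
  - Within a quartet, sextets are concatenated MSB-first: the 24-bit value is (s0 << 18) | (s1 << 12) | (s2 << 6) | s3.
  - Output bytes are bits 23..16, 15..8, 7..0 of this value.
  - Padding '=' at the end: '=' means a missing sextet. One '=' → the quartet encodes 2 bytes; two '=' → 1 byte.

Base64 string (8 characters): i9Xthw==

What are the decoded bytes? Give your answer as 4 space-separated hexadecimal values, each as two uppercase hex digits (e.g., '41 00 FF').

Answer: 8B D5 ED 87

Derivation:
After char 0 ('i'=34): chars_in_quartet=1 acc=0x22 bytes_emitted=0
After char 1 ('9'=61): chars_in_quartet=2 acc=0x8BD bytes_emitted=0
After char 2 ('X'=23): chars_in_quartet=3 acc=0x22F57 bytes_emitted=0
After char 3 ('t'=45): chars_in_quartet=4 acc=0x8BD5ED -> emit 8B D5 ED, reset; bytes_emitted=3
After char 4 ('h'=33): chars_in_quartet=1 acc=0x21 bytes_emitted=3
After char 5 ('w'=48): chars_in_quartet=2 acc=0x870 bytes_emitted=3
Padding '==': partial quartet acc=0x870 -> emit 87; bytes_emitted=4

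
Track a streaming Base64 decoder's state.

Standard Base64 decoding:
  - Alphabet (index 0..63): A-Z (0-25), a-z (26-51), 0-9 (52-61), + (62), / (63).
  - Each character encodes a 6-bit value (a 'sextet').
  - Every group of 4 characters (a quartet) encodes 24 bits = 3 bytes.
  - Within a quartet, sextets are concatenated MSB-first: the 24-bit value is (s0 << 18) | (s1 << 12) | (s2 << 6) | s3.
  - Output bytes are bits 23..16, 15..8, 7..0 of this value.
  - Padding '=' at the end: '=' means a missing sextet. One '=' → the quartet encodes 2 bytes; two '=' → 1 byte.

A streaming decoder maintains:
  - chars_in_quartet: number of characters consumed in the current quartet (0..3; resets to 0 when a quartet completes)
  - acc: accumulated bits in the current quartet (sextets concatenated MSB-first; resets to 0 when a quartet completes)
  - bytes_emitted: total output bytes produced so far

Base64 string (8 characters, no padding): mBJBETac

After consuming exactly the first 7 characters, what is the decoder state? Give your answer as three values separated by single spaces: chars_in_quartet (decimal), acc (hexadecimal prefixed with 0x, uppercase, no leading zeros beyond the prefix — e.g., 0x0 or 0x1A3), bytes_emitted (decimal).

Answer: 3 0x44DA 3

Derivation:
After char 0 ('m'=38): chars_in_quartet=1 acc=0x26 bytes_emitted=0
After char 1 ('B'=1): chars_in_quartet=2 acc=0x981 bytes_emitted=0
After char 2 ('J'=9): chars_in_quartet=3 acc=0x26049 bytes_emitted=0
After char 3 ('B'=1): chars_in_quartet=4 acc=0x981241 -> emit 98 12 41, reset; bytes_emitted=3
After char 4 ('E'=4): chars_in_quartet=1 acc=0x4 bytes_emitted=3
After char 5 ('T'=19): chars_in_quartet=2 acc=0x113 bytes_emitted=3
After char 6 ('a'=26): chars_in_quartet=3 acc=0x44DA bytes_emitted=3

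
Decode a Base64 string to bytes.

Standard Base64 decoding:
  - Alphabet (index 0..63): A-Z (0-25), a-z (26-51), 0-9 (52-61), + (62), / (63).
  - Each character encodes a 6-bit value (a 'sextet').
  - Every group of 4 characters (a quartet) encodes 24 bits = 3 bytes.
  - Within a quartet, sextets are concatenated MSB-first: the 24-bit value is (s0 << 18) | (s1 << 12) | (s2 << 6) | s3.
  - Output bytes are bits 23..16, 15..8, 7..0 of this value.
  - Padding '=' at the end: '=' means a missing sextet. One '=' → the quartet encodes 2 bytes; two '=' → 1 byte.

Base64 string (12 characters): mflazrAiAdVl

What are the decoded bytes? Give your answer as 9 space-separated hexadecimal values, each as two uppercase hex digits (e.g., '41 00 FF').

After char 0 ('m'=38): chars_in_quartet=1 acc=0x26 bytes_emitted=0
After char 1 ('f'=31): chars_in_quartet=2 acc=0x99F bytes_emitted=0
After char 2 ('l'=37): chars_in_quartet=3 acc=0x267E5 bytes_emitted=0
After char 3 ('a'=26): chars_in_quartet=4 acc=0x99F95A -> emit 99 F9 5A, reset; bytes_emitted=3
After char 4 ('z'=51): chars_in_quartet=1 acc=0x33 bytes_emitted=3
After char 5 ('r'=43): chars_in_quartet=2 acc=0xCEB bytes_emitted=3
After char 6 ('A'=0): chars_in_quartet=3 acc=0x33AC0 bytes_emitted=3
After char 7 ('i'=34): chars_in_quartet=4 acc=0xCEB022 -> emit CE B0 22, reset; bytes_emitted=6
After char 8 ('A'=0): chars_in_quartet=1 acc=0x0 bytes_emitted=6
After char 9 ('d'=29): chars_in_quartet=2 acc=0x1D bytes_emitted=6
After char 10 ('V'=21): chars_in_quartet=3 acc=0x755 bytes_emitted=6
After char 11 ('l'=37): chars_in_quartet=4 acc=0x1D565 -> emit 01 D5 65, reset; bytes_emitted=9

Answer: 99 F9 5A CE B0 22 01 D5 65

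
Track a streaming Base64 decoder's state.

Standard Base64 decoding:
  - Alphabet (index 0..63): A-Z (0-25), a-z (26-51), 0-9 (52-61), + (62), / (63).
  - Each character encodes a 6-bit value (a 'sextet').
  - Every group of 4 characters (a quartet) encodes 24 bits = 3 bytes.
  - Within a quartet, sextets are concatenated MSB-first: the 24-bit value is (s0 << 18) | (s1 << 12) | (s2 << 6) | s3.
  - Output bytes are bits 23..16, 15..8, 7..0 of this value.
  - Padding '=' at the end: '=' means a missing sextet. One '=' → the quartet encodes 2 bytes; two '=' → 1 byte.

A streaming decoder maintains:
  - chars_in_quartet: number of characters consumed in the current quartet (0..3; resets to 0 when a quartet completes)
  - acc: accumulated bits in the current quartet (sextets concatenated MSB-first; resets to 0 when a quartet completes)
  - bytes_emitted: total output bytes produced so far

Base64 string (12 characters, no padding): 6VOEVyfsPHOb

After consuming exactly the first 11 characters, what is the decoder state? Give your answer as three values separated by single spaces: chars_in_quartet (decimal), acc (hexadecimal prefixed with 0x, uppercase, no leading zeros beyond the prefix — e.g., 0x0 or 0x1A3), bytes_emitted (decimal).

Answer: 3 0xF1CE 6

Derivation:
After char 0 ('6'=58): chars_in_quartet=1 acc=0x3A bytes_emitted=0
After char 1 ('V'=21): chars_in_quartet=2 acc=0xE95 bytes_emitted=0
After char 2 ('O'=14): chars_in_quartet=3 acc=0x3A54E bytes_emitted=0
After char 3 ('E'=4): chars_in_quartet=4 acc=0xE95384 -> emit E9 53 84, reset; bytes_emitted=3
After char 4 ('V'=21): chars_in_quartet=1 acc=0x15 bytes_emitted=3
After char 5 ('y'=50): chars_in_quartet=2 acc=0x572 bytes_emitted=3
After char 6 ('f'=31): chars_in_quartet=3 acc=0x15C9F bytes_emitted=3
After char 7 ('s'=44): chars_in_quartet=4 acc=0x5727EC -> emit 57 27 EC, reset; bytes_emitted=6
After char 8 ('P'=15): chars_in_quartet=1 acc=0xF bytes_emitted=6
After char 9 ('H'=7): chars_in_quartet=2 acc=0x3C7 bytes_emitted=6
After char 10 ('O'=14): chars_in_quartet=3 acc=0xF1CE bytes_emitted=6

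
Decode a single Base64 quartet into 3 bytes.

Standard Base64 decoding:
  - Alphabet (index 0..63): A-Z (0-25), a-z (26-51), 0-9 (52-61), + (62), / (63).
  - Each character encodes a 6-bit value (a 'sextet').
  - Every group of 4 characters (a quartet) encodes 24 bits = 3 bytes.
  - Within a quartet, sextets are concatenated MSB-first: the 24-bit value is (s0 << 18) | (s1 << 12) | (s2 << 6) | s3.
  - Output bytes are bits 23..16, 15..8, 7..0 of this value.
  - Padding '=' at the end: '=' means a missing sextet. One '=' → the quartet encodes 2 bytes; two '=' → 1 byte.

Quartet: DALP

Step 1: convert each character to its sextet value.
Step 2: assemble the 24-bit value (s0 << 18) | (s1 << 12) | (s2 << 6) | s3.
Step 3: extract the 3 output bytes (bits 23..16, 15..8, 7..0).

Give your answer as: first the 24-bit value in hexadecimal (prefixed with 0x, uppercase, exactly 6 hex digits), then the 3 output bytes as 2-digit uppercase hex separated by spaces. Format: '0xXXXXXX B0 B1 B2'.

Sextets: D=3, A=0, L=11, P=15
24-bit: (3<<18) | (0<<12) | (11<<6) | 15
      = 0x0C0000 | 0x000000 | 0x0002C0 | 0x00000F
      = 0x0C02CF
Bytes: (v>>16)&0xFF=0C, (v>>8)&0xFF=02, v&0xFF=CF

Answer: 0x0C02CF 0C 02 CF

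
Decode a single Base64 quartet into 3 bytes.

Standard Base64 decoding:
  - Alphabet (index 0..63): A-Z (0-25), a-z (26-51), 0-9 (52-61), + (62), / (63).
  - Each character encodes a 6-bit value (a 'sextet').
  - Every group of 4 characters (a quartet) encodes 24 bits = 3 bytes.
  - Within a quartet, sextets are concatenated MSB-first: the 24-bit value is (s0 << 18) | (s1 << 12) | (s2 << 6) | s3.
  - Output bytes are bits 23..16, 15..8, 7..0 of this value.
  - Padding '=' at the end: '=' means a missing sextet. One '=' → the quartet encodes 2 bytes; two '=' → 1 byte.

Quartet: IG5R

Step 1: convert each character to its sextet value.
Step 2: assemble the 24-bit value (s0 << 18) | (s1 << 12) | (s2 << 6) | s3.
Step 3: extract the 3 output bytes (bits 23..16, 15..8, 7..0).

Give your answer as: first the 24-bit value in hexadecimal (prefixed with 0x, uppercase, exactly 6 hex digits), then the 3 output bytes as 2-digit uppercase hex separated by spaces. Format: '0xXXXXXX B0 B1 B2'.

Answer: 0x206E51 20 6E 51

Derivation:
Sextets: I=8, G=6, 5=57, R=17
24-bit: (8<<18) | (6<<12) | (57<<6) | 17
      = 0x200000 | 0x006000 | 0x000E40 | 0x000011
      = 0x206E51
Bytes: (v>>16)&0xFF=20, (v>>8)&0xFF=6E, v&0xFF=51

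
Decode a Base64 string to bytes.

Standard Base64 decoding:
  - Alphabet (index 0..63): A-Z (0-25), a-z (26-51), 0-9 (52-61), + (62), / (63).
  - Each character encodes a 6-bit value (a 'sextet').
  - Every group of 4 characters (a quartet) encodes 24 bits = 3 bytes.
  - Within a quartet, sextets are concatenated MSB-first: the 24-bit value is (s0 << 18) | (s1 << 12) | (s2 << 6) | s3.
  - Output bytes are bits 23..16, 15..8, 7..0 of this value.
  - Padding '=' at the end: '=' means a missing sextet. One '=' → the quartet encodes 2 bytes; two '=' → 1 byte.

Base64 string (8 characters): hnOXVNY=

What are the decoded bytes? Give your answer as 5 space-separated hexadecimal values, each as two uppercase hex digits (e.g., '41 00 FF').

Answer: 86 73 97 54 D6

Derivation:
After char 0 ('h'=33): chars_in_quartet=1 acc=0x21 bytes_emitted=0
After char 1 ('n'=39): chars_in_quartet=2 acc=0x867 bytes_emitted=0
After char 2 ('O'=14): chars_in_quartet=3 acc=0x219CE bytes_emitted=0
After char 3 ('X'=23): chars_in_quartet=4 acc=0x867397 -> emit 86 73 97, reset; bytes_emitted=3
After char 4 ('V'=21): chars_in_quartet=1 acc=0x15 bytes_emitted=3
After char 5 ('N'=13): chars_in_quartet=2 acc=0x54D bytes_emitted=3
After char 6 ('Y'=24): chars_in_quartet=3 acc=0x15358 bytes_emitted=3
Padding '=': partial quartet acc=0x15358 -> emit 54 D6; bytes_emitted=5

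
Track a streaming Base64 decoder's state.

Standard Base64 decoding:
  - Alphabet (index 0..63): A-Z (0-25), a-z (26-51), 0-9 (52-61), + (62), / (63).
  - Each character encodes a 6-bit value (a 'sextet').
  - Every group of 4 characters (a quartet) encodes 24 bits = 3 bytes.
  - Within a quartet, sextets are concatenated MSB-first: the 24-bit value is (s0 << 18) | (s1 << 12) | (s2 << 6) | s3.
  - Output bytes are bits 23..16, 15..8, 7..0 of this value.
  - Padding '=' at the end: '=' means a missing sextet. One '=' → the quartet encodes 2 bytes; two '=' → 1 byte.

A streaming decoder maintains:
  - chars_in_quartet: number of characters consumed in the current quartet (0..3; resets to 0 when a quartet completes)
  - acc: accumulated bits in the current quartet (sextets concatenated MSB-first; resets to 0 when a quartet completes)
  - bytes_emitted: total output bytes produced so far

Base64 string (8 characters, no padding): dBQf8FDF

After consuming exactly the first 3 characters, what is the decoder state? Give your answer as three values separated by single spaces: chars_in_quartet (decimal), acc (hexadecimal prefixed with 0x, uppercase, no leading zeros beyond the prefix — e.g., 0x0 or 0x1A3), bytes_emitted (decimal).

After char 0 ('d'=29): chars_in_quartet=1 acc=0x1D bytes_emitted=0
After char 1 ('B'=1): chars_in_quartet=2 acc=0x741 bytes_emitted=0
After char 2 ('Q'=16): chars_in_quartet=3 acc=0x1D050 bytes_emitted=0

Answer: 3 0x1D050 0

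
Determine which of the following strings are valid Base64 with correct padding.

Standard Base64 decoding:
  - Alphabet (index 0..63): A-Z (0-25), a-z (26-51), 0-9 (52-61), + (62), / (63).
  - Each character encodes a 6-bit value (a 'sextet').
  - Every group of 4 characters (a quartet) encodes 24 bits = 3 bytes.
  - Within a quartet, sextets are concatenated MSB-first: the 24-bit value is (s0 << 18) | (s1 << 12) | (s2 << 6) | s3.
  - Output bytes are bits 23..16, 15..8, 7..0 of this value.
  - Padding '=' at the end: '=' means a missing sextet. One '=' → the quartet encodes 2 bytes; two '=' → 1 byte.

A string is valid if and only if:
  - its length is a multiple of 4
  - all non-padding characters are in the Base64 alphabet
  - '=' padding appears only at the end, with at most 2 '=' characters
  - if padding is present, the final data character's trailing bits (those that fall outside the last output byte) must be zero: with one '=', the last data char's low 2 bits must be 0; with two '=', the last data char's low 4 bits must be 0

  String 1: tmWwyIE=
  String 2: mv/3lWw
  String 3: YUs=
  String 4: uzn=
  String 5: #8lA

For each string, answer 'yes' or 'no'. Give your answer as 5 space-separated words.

String 1: 'tmWwyIE=' → valid
String 2: 'mv/3lWw' → invalid (len=7 not mult of 4)
String 3: 'YUs=' → valid
String 4: 'uzn=' → invalid (bad trailing bits)
String 5: '#8lA' → invalid (bad char(s): ['#'])

Answer: yes no yes no no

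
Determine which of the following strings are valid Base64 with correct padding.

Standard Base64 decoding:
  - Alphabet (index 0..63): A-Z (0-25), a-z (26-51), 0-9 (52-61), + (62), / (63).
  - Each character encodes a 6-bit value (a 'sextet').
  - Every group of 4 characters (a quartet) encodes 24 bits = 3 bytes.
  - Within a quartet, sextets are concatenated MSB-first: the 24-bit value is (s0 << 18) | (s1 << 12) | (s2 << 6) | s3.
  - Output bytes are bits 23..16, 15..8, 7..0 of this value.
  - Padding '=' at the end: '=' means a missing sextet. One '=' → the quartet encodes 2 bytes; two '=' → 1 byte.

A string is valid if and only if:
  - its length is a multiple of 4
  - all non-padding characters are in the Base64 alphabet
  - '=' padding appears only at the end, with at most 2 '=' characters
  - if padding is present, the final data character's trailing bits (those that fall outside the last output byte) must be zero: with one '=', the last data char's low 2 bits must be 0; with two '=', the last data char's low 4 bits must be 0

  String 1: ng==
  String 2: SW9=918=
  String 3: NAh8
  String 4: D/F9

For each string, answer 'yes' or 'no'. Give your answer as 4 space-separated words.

String 1: 'ng==' → valid
String 2: 'SW9=918=' → invalid (bad char(s): ['=']; '=' in middle)
String 3: 'NAh8' → valid
String 4: 'D/F9' → valid

Answer: yes no yes yes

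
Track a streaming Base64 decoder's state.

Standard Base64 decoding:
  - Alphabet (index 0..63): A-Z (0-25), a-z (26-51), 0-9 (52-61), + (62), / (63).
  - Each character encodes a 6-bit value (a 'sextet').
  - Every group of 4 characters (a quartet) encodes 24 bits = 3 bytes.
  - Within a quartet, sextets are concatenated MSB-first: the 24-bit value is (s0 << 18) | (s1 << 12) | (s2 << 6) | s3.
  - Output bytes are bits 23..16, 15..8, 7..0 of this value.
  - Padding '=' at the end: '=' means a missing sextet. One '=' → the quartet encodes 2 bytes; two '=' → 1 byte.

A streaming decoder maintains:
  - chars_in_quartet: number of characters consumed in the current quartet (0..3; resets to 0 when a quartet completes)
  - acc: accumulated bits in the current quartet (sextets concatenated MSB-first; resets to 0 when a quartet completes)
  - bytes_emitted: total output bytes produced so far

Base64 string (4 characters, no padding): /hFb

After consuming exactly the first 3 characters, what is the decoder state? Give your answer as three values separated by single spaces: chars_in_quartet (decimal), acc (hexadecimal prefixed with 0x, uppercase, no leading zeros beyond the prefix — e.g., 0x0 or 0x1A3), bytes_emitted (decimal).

After char 0 ('/'=63): chars_in_quartet=1 acc=0x3F bytes_emitted=0
After char 1 ('h'=33): chars_in_quartet=2 acc=0xFE1 bytes_emitted=0
After char 2 ('F'=5): chars_in_quartet=3 acc=0x3F845 bytes_emitted=0

Answer: 3 0x3F845 0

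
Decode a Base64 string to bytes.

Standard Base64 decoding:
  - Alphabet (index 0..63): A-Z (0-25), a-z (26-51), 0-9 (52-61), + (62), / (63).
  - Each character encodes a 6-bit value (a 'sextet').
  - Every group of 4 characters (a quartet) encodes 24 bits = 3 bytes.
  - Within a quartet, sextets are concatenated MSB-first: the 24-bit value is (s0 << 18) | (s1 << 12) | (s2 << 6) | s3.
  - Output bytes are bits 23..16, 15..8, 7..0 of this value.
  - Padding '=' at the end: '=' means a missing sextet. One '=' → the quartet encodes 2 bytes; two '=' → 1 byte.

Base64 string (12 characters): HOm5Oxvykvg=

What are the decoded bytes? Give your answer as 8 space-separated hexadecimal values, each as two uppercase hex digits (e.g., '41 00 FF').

After char 0 ('H'=7): chars_in_quartet=1 acc=0x7 bytes_emitted=0
After char 1 ('O'=14): chars_in_quartet=2 acc=0x1CE bytes_emitted=0
After char 2 ('m'=38): chars_in_quartet=3 acc=0x73A6 bytes_emitted=0
After char 3 ('5'=57): chars_in_quartet=4 acc=0x1CE9B9 -> emit 1C E9 B9, reset; bytes_emitted=3
After char 4 ('O'=14): chars_in_quartet=1 acc=0xE bytes_emitted=3
After char 5 ('x'=49): chars_in_quartet=2 acc=0x3B1 bytes_emitted=3
After char 6 ('v'=47): chars_in_quartet=3 acc=0xEC6F bytes_emitted=3
After char 7 ('y'=50): chars_in_quartet=4 acc=0x3B1BF2 -> emit 3B 1B F2, reset; bytes_emitted=6
After char 8 ('k'=36): chars_in_quartet=1 acc=0x24 bytes_emitted=6
After char 9 ('v'=47): chars_in_quartet=2 acc=0x92F bytes_emitted=6
After char 10 ('g'=32): chars_in_quartet=3 acc=0x24BE0 bytes_emitted=6
Padding '=': partial quartet acc=0x24BE0 -> emit 92 F8; bytes_emitted=8

Answer: 1C E9 B9 3B 1B F2 92 F8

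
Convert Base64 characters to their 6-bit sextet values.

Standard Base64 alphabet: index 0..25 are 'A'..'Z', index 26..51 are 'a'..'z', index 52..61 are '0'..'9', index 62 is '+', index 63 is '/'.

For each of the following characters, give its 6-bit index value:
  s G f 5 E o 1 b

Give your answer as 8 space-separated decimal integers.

Answer: 44 6 31 57 4 40 53 27

Derivation:
's': a..z range, 26 + ord('s') − ord('a') = 44
'G': A..Z range, ord('G') − ord('A') = 6
'f': a..z range, 26 + ord('f') − ord('a') = 31
'5': 0..9 range, 52 + ord('5') − ord('0') = 57
'E': A..Z range, ord('E') − ord('A') = 4
'o': a..z range, 26 + ord('o') − ord('a') = 40
'1': 0..9 range, 52 + ord('1') − ord('0') = 53
'b': a..z range, 26 + ord('b') − ord('a') = 27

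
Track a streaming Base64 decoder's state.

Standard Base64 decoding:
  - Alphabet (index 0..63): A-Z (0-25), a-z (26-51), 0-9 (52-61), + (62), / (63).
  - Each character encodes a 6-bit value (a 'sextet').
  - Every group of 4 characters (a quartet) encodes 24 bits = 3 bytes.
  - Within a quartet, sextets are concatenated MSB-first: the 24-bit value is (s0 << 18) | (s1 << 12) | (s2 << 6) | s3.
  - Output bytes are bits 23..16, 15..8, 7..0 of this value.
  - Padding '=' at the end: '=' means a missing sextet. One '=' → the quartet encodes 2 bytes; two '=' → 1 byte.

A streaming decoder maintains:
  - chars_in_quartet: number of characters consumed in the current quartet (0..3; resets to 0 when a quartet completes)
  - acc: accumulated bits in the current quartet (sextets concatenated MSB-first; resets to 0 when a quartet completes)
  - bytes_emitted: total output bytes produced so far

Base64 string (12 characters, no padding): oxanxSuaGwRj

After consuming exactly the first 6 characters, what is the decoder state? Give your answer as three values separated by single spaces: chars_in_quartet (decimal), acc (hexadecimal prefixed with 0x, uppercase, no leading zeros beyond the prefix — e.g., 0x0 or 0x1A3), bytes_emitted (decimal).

After char 0 ('o'=40): chars_in_quartet=1 acc=0x28 bytes_emitted=0
After char 1 ('x'=49): chars_in_quartet=2 acc=0xA31 bytes_emitted=0
After char 2 ('a'=26): chars_in_quartet=3 acc=0x28C5A bytes_emitted=0
After char 3 ('n'=39): chars_in_quartet=4 acc=0xA316A7 -> emit A3 16 A7, reset; bytes_emitted=3
After char 4 ('x'=49): chars_in_quartet=1 acc=0x31 bytes_emitted=3
After char 5 ('S'=18): chars_in_quartet=2 acc=0xC52 bytes_emitted=3

Answer: 2 0xC52 3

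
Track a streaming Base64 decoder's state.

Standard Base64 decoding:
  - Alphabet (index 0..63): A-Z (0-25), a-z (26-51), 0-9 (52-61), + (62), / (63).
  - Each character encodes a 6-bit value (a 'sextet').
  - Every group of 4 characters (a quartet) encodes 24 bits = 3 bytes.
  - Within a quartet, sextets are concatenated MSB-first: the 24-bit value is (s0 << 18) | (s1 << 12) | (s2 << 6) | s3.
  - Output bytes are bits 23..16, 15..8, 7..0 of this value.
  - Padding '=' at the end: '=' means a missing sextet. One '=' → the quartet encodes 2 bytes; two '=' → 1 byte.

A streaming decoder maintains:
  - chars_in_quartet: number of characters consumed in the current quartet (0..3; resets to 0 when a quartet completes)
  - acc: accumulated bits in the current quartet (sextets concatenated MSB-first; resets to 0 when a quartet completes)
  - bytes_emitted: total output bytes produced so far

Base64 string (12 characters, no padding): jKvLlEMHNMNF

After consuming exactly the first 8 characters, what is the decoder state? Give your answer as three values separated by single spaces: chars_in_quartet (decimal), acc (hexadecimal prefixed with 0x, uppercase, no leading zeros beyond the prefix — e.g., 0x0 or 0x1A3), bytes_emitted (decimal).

After char 0 ('j'=35): chars_in_quartet=1 acc=0x23 bytes_emitted=0
After char 1 ('K'=10): chars_in_quartet=2 acc=0x8CA bytes_emitted=0
After char 2 ('v'=47): chars_in_quartet=3 acc=0x232AF bytes_emitted=0
After char 3 ('L'=11): chars_in_quartet=4 acc=0x8CABCB -> emit 8C AB CB, reset; bytes_emitted=3
After char 4 ('l'=37): chars_in_quartet=1 acc=0x25 bytes_emitted=3
After char 5 ('E'=4): chars_in_quartet=2 acc=0x944 bytes_emitted=3
After char 6 ('M'=12): chars_in_quartet=3 acc=0x2510C bytes_emitted=3
After char 7 ('H'=7): chars_in_quartet=4 acc=0x944307 -> emit 94 43 07, reset; bytes_emitted=6

Answer: 0 0x0 6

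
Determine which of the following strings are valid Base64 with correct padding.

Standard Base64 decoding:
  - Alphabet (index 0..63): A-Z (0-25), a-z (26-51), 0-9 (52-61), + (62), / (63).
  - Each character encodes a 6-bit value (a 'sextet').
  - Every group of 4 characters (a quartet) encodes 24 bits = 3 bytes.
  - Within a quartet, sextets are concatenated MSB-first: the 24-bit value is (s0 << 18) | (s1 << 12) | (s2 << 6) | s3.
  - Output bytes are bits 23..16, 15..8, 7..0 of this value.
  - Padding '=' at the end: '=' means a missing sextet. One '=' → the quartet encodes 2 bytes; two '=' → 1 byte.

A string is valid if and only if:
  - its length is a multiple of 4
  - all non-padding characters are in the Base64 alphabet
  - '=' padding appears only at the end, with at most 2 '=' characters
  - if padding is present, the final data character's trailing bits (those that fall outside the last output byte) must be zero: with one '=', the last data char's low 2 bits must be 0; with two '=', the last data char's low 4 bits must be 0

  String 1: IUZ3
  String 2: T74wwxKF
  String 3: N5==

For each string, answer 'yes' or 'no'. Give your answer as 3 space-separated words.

String 1: 'IUZ3' → valid
String 2: 'T74wwxKF' → valid
String 3: 'N5==' → invalid (bad trailing bits)

Answer: yes yes no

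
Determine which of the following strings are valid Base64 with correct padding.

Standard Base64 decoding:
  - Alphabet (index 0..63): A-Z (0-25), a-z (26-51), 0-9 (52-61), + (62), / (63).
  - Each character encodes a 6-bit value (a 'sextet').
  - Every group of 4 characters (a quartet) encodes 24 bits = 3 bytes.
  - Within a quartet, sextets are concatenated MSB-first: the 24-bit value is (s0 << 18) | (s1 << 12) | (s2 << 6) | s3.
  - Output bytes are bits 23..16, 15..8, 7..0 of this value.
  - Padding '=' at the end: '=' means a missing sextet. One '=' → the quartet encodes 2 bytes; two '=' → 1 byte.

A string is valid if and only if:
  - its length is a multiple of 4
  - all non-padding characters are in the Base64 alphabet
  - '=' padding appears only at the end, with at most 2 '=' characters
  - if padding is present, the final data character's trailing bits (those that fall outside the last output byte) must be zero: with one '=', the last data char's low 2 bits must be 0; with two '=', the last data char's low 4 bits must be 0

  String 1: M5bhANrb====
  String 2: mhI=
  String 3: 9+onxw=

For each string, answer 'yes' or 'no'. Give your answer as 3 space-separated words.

String 1: 'M5bhANrb====' → invalid (4 pad chars (max 2))
String 2: 'mhI=' → valid
String 3: '9+onxw=' → invalid (len=7 not mult of 4)

Answer: no yes no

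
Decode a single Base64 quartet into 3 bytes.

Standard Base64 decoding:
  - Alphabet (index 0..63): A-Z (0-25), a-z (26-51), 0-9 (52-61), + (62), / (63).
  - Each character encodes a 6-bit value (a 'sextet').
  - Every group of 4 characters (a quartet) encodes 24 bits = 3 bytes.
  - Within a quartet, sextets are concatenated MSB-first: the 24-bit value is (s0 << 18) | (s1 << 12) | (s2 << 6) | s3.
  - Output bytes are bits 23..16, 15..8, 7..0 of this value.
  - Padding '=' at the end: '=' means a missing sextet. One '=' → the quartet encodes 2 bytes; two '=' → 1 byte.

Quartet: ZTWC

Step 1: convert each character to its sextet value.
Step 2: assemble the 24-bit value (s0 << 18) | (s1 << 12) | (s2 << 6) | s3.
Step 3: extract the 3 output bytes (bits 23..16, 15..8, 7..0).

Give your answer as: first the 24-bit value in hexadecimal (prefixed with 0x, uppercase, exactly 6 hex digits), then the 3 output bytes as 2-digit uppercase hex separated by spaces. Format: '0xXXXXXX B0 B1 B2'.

Sextets: Z=25, T=19, W=22, C=2
24-bit: (25<<18) | (19<<12) | (22<<6) | 2
      = 0x640000 | 0x013000 | 0x000580 | 0x000002
      = 0x653582
Bytes: (v>>16)&0xFF=65, (v>>8)&0xFF=35, v&0xFF=82

Answer: 0x653582 65 35 82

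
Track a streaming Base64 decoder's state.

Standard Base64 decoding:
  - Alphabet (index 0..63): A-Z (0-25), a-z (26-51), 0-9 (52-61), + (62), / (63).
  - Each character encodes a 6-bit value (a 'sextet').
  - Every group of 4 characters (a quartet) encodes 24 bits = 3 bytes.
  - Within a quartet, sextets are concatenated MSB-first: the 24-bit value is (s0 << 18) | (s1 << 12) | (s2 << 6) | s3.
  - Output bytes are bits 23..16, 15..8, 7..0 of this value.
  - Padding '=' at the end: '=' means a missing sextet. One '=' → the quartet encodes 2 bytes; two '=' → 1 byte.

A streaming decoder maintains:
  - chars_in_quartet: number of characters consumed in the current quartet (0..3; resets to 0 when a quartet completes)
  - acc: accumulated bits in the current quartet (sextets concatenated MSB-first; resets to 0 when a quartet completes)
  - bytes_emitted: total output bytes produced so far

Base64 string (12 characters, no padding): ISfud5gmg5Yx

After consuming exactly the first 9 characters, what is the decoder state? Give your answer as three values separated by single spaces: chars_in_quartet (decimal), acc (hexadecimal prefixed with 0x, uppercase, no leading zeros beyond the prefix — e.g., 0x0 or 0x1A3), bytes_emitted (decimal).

Answer: 1 0x20 6

Derivation:
After char 0 ('I'=8): chars_in_quartet=1 acc=0x8 bytes_emitted=0
After char 1 ('S'=18): chars_in_quartet=2 acc=0x212 bytes_emitted=0
After char 2 ('f'=31): chars_in_quartet=3 acc=0x849F bytes_emitted=0
After char 3 ('u'=46): chars_in_quartet=4 acc=0x2127EE -> emit 21 27 EE, reset; bytes_emitted=3
After char 4 ('d'=29): chars_in_quartet=1 acc=0x1D bytes_emitted=3
After char 5 ('5'=57): chars_in_quartet=2 acc=0x779 bytes_emitted=3
After char 6 ('g'=32): chars_in_quartet=3 acc=0x1DE60 bytes_emitted=3
After char 7 ('m'=38): chars_in_quartet=4 acc=0x779826 -> emit 77 98 26, reset; bytes_emitted=6
After char 8 ('g'=32): chars_in_quartet=1 acc=0x20 bytes_emitted=6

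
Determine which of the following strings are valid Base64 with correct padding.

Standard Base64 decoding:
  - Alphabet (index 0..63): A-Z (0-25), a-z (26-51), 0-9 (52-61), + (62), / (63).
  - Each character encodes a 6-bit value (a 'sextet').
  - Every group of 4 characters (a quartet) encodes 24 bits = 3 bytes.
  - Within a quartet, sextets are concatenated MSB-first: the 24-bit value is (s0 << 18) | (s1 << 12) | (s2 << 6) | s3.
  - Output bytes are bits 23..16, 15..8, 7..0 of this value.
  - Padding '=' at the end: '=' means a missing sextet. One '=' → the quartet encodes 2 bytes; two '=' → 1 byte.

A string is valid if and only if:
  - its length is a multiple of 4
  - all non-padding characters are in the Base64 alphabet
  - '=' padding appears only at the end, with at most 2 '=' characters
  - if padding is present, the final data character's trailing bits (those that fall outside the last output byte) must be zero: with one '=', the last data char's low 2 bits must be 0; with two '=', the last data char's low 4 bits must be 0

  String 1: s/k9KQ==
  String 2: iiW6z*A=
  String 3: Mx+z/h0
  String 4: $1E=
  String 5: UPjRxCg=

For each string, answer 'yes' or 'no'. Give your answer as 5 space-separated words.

String 1: 's/k9KQ==' → valid
String 2: 'iiW6z*A=' → invalid (bad char(s): ['*'])
String 3: 'Mx+z/h0' → invalid (len=7 not mult of 4)
String 4: '$1E=' → invalid (bad char(s): ['$'])
String 5: 'UPjRxCg=' → valid

Answer: yes no no no yes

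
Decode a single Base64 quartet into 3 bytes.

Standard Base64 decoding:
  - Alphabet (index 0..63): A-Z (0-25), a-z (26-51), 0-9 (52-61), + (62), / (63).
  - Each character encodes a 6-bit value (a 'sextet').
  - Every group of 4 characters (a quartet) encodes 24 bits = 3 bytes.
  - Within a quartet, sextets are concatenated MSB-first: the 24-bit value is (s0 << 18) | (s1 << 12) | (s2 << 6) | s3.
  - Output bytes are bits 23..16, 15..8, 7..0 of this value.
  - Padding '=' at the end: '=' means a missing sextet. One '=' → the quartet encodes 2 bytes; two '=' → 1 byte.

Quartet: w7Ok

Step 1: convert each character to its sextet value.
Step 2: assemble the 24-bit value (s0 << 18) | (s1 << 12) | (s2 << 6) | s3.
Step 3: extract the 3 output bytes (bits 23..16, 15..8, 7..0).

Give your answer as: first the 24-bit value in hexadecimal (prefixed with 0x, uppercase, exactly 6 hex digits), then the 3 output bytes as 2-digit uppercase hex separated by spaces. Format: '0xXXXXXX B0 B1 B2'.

Sextets: w=48, 7=59, O=14, k=36
24-bit: (48<<18) | (59<<12) | (14<<6) | 36
      = 0xC00000 | 0x03B000 | 0x000380 | 0x000024
      = 0xC3B3A4
Bytes: (v>>16)&0xFF=C3, (v>>8)&0xFF=B3, v&0xFF=A4

Answer: 0xC3B3A4 C3 B3 A4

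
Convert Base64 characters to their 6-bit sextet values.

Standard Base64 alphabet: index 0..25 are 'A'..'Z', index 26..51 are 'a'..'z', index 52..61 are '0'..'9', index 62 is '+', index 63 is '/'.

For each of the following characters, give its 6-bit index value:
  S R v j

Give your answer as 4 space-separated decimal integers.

Answer: 18 17 47 35

Derivation:
'S': A..Z range, ord('S') − ord('A') = 18
'R': A..Z range, ord('R') − ord('A') = 17
'v': a..z range, 26 + ord('v') − ord('a') = 47
'j': a..z range, 26 + ord('j') − ord('a') = 35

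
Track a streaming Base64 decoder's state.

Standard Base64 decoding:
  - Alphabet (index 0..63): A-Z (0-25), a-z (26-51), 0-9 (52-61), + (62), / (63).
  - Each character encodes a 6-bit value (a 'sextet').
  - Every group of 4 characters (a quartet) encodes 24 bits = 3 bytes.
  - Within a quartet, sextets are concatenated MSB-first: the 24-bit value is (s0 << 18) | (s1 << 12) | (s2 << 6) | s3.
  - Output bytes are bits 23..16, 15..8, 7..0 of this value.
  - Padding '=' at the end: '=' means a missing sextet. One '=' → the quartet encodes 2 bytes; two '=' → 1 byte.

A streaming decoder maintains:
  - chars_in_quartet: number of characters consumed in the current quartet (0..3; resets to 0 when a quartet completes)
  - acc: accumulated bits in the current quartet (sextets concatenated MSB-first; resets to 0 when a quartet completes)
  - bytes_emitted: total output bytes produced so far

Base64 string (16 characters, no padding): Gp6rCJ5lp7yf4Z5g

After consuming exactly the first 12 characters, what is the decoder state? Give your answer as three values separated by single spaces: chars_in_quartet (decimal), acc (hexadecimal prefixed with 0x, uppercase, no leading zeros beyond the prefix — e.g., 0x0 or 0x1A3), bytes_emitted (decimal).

After char 0 ('G'=6): chars_in_quartet=1 acc=0x6 bytes_emitted=0
After char 1 ('p'=41): chars_in_quartet=2 acc=0x1A9 bytes_emitted=0
After char 2 ('6'=58): chars_in_quartet=3 acc=0x6A7A bytes_emitted=0
After char 3 ('r'=43): chars_in_quartet=4 acc=0x1A9EAB -> emit 1A 9E AB, reset; bytes_emitted=3
After char 4 ('C'=2): chars_in_quartet=1 acc=0x2 bytes_emitted=3
After char 5 ('J'=9): chars_in_quartet=2 acc=0x89 bytes_emitted=3
After char 6 ('5'=57): chars_in_quartet=3 acc=0x2279 bytes_emitted=3
After char 7 ('l'=37): chars_in_quartet=4 acc=0x89E65 -> emit 08 9E 65, reset; bytes_emitted=6
After char 8 ('p'=41): chars_in_quartet=1 acc=0x29 bytes_emitted=6
After char 9 ('7'=59): chars_in_quartet=2 acc=0xA7B bytes_emitted=6
After char 10 ('y'=50): chars_in_quartet=3 acc=0x29EF2 bytes_emitted=6
After char 11 ('f'=31): chars_in_quartet=4 acc=0xA7BC9F -> emit A7 BC 9F, reset; bytes_emitted=9

Answer: 0 0x0 9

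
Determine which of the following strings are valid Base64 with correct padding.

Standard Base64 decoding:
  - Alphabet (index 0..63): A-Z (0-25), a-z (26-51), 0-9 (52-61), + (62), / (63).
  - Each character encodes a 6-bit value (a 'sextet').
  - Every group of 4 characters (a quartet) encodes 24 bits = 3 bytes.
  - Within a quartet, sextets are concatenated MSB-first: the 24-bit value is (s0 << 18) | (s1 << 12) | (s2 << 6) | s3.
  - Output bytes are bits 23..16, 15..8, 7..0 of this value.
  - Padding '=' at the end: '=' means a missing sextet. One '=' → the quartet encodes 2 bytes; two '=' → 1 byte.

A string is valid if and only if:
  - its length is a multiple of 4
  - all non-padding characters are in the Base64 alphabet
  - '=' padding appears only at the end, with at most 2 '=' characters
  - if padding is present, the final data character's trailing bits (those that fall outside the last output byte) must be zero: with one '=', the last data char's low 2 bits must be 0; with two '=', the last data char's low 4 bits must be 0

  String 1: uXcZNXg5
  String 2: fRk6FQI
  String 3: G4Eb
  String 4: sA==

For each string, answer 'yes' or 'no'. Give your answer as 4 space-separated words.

String 1: 'uXcZNXg5' → valid
String 2: 'fRk6FQI' → invalid (len=7 not mult of 4)
String 3: 'G4Eb' → valid
String 4: 'sA==' → valid

Answer: yes no yes yes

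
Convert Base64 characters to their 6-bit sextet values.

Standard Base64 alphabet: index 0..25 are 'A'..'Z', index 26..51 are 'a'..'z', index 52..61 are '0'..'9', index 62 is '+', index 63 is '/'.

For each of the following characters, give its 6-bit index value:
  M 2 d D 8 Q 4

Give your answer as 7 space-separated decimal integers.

'M': A..Z range, ord('M') − ord('A') = 12
'2': 0..9 range, 52 + ord('2') − ord('0') = 54
'd': a..z range, 26 + ord('d') − ord('a') = 29
'D': A..Z range, ord('D') − ord('A') = 3
'8': 0..9 range, 52 + ord('8') − ord('0') = 60
'Q': A..Z range, ord('Q') − ord('A') = 16
'4': 0..9 range, 52 + ord('4') − ord('0') = 56

Answer: 12 54 29 3 60 16 56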